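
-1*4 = -4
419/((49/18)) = 7542/49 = 153.92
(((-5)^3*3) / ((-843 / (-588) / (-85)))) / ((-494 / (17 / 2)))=-26551875 / 69407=-382.55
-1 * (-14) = 14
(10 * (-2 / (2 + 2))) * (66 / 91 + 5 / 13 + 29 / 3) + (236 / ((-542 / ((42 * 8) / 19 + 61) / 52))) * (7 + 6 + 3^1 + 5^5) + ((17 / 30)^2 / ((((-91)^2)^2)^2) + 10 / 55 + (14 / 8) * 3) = -670709685239613202951666348427 / 119855848102175699063550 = -5595969.62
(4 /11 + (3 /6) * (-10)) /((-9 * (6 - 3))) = 17 /99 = 0.17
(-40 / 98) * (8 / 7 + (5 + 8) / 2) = -1070 / 343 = -3.12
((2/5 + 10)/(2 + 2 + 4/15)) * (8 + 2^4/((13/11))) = 52.50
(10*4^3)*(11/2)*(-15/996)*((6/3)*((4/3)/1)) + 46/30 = -174091/1245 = -139.83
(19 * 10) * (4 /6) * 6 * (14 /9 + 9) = 72200 /9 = 8022.22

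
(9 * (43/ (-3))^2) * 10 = 18490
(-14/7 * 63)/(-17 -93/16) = 2016/365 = 5.52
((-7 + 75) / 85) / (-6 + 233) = 4 / 1135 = 0.00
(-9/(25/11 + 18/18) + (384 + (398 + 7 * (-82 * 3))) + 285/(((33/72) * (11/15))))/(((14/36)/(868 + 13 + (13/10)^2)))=-36456774111/169400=-215211.18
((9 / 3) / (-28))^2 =9 / 784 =0.01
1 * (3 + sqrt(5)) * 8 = 8 * sqrt(5) + 24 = 41.89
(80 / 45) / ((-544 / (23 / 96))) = -23 / 29376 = -0.00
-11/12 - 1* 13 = -167/12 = -13.92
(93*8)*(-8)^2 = 47616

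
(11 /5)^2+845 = 21246 /25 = 849.84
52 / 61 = 0.85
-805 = -805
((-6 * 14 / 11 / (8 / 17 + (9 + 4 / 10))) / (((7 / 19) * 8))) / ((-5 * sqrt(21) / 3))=969 * sqrt(21) / 129206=0.03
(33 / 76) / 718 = 33 / 54568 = 0.00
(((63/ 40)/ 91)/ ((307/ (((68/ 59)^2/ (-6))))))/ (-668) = 867/ 46401521140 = 0.00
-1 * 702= -702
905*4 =3620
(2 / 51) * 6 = 4 / 17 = 0.24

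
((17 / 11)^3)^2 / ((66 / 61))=1472391709 / 116923026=12.59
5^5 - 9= 3116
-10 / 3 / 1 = -10 / 3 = -3.33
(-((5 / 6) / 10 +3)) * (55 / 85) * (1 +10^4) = -4070407 / 204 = -19952.98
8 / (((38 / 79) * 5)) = 316 / 95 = 3.33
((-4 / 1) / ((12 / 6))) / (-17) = 2 / 17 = 0.12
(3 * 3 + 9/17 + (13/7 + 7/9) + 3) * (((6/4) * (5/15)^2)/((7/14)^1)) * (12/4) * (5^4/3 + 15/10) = 20447419/6426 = 3181.98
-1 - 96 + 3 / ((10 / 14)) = -92.80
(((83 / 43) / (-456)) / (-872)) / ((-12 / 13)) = -1079 / 205178112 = -0.00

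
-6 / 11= -0.55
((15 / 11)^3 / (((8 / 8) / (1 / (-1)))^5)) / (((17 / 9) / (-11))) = 14.77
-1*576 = -576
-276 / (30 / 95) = -874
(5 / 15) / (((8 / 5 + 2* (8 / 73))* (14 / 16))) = 365 / 1743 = 0.21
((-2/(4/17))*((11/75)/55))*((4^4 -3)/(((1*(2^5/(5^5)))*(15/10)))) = -107525/288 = -373.35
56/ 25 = 2.24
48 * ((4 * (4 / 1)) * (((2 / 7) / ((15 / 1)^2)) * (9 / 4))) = 384 / 175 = 2.19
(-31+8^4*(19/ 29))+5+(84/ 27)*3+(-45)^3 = -7695853/ 87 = -88458.08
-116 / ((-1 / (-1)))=-116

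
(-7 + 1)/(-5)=6/5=1.20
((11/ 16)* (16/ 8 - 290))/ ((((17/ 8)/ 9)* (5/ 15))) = -42768/ 17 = -2515.76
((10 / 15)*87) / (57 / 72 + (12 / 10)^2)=25.99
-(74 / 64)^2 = -1369 / 1024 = -1.34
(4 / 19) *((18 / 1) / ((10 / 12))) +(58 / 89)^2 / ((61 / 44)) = 222795712 / 45902195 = 4.85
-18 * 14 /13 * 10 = -2520 /13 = -193.85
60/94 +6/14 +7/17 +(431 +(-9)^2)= 2871886/5593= 513.48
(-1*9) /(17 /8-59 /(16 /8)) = 24 /73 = 0.33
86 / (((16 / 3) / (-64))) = -1032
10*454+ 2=4542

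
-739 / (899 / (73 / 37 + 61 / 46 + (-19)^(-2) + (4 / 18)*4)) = -17125459631 / 4971288402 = -3.44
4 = 4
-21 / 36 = -7 / 12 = -0.58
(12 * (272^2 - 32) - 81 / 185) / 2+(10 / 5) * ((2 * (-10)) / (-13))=2134268467 / 4810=443714.86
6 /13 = 0.46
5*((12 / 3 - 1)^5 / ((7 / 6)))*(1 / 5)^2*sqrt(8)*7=824.77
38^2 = 1444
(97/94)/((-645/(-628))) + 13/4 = 515927/121260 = 4.25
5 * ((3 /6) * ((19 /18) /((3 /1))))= 95 /108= 0.88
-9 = -9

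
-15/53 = -0.28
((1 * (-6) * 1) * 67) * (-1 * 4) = 1608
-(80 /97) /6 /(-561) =40 /163251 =0.00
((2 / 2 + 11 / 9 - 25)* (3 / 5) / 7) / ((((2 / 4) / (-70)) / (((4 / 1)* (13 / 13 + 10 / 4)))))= 11480 / 3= 3826.67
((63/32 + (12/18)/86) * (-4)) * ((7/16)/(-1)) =57113/16512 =3.46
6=6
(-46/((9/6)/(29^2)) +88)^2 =5945643664/9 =660627073.78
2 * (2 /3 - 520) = -3116 /3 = -1038.67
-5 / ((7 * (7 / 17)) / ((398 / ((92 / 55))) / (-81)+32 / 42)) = 4823155 / 1278018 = 3.77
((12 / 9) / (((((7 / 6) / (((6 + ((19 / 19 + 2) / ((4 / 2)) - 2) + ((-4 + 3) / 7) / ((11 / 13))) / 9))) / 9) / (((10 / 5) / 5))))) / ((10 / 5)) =3284 / 2695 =1.22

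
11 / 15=0.73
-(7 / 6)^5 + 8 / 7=-55441 / 54432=-1.02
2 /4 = 1 /2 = 0.50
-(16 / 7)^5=-1048576 / 16807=-62.39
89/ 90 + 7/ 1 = 719/ 90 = 7.99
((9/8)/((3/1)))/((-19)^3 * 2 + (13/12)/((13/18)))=-3/109732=-0.00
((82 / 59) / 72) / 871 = 41 / 1850004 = 0.00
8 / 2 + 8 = 12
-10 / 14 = -5 / 7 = -0.71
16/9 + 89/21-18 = -755/63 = -11.98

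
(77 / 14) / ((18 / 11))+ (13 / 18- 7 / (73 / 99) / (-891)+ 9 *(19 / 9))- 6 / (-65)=3960683 / 170820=23.19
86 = 86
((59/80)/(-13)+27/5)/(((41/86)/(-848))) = -25328806/2665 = -9504.24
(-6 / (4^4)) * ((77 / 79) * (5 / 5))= -231 / 10112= -0.02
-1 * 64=-64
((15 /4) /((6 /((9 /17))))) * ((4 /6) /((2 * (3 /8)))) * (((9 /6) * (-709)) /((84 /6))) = -10635 /476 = -22.34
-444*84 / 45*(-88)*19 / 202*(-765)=-530050752 / 101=-5248027.25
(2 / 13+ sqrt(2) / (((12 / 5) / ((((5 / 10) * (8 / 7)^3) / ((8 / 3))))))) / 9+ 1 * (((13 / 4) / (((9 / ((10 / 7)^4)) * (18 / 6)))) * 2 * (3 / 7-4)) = -21024158 / 5899257+ 40 * sqrt(2) / 3087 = -3.55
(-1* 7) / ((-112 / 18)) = 9 / 8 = 1.12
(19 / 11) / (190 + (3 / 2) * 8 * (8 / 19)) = 361 / 40766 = 0.01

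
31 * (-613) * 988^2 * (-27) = 500840939664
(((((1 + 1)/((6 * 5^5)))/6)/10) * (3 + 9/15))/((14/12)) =3/546875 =0.00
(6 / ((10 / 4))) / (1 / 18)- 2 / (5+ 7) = 1291 / 30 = 43.03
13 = 13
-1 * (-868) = 868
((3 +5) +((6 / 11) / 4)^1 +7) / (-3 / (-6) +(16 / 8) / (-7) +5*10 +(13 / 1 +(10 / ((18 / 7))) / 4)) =41958 / 177925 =0.24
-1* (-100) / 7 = 100 / 7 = 14.29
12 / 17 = 0.71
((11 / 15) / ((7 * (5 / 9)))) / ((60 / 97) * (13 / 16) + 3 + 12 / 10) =0.04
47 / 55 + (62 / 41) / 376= 363981 / 423940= 0.86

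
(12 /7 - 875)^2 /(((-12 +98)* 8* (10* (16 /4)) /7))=37368769 /192640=193.98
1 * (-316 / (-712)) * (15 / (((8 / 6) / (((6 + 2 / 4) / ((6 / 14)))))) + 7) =78.83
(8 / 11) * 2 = 16 / 11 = 1.45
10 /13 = 0.77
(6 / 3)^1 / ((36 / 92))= 46 / 9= 5.11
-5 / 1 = -5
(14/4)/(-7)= -1/2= -0.50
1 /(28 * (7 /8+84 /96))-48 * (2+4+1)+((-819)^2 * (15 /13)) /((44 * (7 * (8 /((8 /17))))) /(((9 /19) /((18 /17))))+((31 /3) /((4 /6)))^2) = -634857571 /2341073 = -271.18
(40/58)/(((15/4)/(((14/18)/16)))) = 7/783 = 0.01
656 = 656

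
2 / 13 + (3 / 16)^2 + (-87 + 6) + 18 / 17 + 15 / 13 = -4446779 / 56576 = -78.60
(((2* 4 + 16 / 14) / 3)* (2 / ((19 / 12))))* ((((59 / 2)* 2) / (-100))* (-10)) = 15104 / 665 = 22.71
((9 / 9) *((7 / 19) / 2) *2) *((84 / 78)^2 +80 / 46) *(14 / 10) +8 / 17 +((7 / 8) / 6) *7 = 899935217 / 301320240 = 2.99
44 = 44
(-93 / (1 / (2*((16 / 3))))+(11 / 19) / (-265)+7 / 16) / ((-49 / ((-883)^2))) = 15777797.50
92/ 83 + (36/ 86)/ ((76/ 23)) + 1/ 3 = 638149/ 406866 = 1.57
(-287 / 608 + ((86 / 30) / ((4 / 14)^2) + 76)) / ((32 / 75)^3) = 28380346875 / 19922944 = 1424.51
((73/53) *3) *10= 2190/53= 41.32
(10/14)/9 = 5/63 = 0.08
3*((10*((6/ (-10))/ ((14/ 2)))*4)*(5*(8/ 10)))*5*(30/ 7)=-43200/ 49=-881.63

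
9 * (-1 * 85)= -765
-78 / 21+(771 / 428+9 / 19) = -81925 / 56924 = -1.44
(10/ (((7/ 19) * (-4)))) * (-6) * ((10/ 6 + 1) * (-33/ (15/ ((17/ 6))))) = -14212/ 21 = -676.76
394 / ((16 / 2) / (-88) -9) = -2167 / 50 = -43.34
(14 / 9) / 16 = 7 / 72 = 0.10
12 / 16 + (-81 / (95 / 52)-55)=-37463 / 380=-98.59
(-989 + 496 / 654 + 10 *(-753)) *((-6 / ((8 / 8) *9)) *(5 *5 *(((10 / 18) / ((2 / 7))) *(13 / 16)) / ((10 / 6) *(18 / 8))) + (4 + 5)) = -1785483065 / 105948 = -16852.45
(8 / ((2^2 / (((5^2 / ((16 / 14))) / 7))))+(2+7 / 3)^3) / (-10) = -9463 / 1080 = -8.76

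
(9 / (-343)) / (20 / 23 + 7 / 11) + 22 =957583 / 43561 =21.98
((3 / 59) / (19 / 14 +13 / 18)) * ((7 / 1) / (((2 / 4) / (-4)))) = -10584 / 7729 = -1.37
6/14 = 3/7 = 0.43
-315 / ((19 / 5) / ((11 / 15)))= -1155 / 19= -60.79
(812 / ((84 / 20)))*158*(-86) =-7881040 / 3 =-2627013.33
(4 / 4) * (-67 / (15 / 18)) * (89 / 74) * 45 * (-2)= 322002 / 37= 8702.76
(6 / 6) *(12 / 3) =4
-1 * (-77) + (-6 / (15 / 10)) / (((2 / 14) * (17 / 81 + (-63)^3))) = 779772049 / 10126895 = 77.00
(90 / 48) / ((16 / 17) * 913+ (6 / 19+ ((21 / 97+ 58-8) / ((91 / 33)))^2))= 0.00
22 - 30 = -8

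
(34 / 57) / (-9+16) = 34 / 399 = 0.09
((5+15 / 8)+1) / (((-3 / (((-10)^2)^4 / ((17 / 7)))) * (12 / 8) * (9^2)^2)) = -1225000000 / 111537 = -10982.90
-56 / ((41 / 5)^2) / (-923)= 1400 / 1551563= 0.00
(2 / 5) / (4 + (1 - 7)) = -1 / 5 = -0.20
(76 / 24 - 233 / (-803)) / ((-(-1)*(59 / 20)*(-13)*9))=-166550 / 16629327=-0.01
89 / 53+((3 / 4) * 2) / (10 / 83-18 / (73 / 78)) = 19649375 / 12275012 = 1.60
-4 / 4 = -1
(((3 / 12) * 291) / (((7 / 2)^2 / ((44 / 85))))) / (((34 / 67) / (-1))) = -428934 / 70805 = -6.06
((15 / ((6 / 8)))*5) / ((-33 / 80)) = -8000 / 33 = -242.42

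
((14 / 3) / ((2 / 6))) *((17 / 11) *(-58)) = -13804 / 11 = -1254.91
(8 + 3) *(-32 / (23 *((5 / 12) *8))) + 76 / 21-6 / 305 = -146126 / 147315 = -0.99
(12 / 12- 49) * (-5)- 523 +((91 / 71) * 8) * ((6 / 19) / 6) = -381039 / 1349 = -282.46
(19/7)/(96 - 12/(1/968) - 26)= -19/80822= -0.00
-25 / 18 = -1.39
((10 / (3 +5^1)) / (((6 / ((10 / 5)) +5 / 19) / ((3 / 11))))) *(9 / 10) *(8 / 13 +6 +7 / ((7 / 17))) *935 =13386735 / 6448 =2076.11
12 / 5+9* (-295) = -13263 / 5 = -2652.60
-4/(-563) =4/563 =0.01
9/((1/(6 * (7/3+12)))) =774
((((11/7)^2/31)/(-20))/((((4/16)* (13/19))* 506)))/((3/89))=-18601/13625430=-0.00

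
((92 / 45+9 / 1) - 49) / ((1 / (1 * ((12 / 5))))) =-6832 / 75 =-91.09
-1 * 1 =-1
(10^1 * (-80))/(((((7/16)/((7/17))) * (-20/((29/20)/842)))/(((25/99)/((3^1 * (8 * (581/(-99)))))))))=-1450/12474651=-0.00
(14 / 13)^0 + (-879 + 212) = -666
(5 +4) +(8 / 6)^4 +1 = 1066 / 81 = 13.16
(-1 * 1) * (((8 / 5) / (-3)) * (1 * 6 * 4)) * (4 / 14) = 3.66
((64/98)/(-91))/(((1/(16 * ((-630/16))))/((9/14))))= 12960/4459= 2.91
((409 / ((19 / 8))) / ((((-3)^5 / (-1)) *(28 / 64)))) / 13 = 52352 / 420147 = 0.12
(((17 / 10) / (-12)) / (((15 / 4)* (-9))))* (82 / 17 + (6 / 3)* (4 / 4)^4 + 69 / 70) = 9293 / 283500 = 0.03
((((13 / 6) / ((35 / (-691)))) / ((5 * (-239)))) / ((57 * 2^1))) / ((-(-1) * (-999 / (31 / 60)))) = -278473 / 1714781502000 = -0.00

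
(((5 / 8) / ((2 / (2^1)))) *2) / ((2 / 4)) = 5 / 2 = 2.50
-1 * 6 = -6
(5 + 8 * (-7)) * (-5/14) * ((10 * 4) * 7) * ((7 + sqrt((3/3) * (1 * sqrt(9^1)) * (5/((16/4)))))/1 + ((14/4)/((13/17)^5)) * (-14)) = -341567104200/371293 + 2550 * sqrt(15) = -910063.41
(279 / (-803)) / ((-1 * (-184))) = -279 / 147752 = -0.00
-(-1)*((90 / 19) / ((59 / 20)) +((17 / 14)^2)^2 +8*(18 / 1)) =147.78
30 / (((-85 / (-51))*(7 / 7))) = 18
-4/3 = -1.33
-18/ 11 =-1.64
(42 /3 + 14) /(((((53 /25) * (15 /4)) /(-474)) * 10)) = -8848 /53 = -166.94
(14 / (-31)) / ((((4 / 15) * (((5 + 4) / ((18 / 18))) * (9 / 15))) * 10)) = -35 / 1116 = -0.03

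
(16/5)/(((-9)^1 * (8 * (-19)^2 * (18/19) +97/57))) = -304/2340735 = -0.00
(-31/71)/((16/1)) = -31/1136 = -0.03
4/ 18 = 2/ 9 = 0.22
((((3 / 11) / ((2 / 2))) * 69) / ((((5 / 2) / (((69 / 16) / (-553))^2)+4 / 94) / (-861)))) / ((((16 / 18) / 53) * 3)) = -6341130056331 / 809489493296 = -7.83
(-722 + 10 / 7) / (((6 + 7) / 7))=-388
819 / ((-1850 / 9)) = -7371 / 1850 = -3.98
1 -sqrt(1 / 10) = 1 -sqrt(10) / 10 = 0.68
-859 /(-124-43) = 859 /167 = 5.14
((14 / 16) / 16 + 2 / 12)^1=0.22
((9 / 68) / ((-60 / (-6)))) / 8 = 9 / 5440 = 0.00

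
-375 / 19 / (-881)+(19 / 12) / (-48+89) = 502541 / 8235588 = 0.06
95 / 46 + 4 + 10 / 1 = 739 / 46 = 16.07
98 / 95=1.03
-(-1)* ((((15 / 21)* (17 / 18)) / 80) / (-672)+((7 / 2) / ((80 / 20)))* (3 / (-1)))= -3556241 / 1354752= -2.63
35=35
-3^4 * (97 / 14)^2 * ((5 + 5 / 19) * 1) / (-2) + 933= 20790471 / 1862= 11165.67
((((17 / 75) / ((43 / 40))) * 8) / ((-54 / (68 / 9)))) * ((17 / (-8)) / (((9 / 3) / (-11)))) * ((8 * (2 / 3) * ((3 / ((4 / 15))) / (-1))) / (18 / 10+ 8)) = 17293760 / 1536003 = 11.26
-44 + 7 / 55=-2413 / 55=-43.87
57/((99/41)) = 23.61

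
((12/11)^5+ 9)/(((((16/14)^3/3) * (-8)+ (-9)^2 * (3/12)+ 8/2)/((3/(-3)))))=-6990165756/13436323879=-0.52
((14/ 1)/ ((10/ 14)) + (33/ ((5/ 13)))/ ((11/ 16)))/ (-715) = -722/ 3575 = -0.20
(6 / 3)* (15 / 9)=10 / 3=3.33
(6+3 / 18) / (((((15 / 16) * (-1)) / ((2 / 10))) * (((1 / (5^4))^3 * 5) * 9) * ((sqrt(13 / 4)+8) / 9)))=-18500000000 / 2187+1156250000 * sqrt(13) / 2187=-6552849.26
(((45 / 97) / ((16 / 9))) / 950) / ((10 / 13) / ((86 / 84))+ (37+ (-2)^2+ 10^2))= 15093 / 7788665440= 0.00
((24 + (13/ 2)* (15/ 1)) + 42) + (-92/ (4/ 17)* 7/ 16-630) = -10201/ 16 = -637.56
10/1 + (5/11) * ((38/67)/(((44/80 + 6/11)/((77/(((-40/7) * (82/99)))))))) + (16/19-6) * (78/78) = 25496363/25157026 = 1.01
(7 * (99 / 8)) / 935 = 63 / 680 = 0.09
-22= -22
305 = 305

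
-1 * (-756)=756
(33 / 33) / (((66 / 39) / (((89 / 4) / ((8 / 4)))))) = 1157 / 176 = 6.57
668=668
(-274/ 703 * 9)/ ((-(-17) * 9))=-274/ 11951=-0.02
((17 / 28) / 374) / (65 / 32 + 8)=4 / 24717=0.00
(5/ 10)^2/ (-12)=-1/ 48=-0.02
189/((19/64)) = 12096/19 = 636.63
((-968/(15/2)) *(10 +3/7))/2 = -70664/105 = -672.99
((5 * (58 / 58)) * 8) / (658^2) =0.00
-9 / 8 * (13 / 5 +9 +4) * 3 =-1053 / 20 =-52.65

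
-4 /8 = -1 /2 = -0.50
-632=-632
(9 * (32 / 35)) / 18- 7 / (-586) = 9621 / 20510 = 0.47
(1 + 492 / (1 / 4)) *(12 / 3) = 7876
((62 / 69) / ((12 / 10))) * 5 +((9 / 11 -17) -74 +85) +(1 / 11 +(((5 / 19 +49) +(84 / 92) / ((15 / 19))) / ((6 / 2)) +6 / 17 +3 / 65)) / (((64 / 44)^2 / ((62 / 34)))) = 2802454003369 / 208050036480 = 13.47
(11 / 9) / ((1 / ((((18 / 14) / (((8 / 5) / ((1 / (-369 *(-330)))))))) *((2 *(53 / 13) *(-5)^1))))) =-265 / 805896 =-0.00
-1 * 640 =-640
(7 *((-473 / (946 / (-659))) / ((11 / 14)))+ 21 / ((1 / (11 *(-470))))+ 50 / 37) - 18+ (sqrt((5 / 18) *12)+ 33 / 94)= -4041986475 / 38258+ sqrt(30) / 3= -105648.93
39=39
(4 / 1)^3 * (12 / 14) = 384 / 7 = 54.86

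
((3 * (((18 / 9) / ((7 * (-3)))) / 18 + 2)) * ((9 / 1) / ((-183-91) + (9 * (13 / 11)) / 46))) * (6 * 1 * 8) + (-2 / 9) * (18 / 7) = -9710684 / 969689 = -10.01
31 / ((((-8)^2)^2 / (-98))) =-1519 / 2048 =-0.74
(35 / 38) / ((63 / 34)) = 85 / 171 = 0.50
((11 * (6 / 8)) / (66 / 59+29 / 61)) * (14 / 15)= 277123 / 57370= 4.83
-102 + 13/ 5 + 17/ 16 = -98.34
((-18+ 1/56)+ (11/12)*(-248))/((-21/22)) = 453343/1764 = 257.00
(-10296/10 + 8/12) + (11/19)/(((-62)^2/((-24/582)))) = -27335512547/26566845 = -1028.93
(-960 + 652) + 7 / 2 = -609 / 2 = -304.50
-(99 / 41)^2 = -9801 / 1681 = -5.83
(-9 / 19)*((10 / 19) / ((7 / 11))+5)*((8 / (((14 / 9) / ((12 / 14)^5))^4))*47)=-3931942151283062774169600 / 484125771698691329191327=-8.12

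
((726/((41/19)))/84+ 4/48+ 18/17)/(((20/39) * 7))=3917797/2732240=1.43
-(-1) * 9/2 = 9/2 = 4.50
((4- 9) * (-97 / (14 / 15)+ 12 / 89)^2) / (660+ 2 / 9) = -752646281805 / 9225050072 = -81.59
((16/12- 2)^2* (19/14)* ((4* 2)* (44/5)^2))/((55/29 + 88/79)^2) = 1343662336/32588325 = 41.23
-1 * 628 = -628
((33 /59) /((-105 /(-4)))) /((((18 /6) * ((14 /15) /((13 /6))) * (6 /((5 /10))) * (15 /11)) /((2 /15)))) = 1573 /11708550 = 0.00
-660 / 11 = -60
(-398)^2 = 158404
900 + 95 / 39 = 35195 / 39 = 902.44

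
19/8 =2.38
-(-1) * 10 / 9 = 10 / 9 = 1.11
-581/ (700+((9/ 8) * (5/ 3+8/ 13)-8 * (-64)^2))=60424/ 3334805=0.02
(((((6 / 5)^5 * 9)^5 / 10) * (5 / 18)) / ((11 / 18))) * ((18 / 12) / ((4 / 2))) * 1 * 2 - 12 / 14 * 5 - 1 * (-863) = 384930.39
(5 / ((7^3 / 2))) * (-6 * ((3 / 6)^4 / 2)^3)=-0.00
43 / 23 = 1.87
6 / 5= 1.20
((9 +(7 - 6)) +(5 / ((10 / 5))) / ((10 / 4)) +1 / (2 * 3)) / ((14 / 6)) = 67 / 14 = 4.79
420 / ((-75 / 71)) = -1988 / 5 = -397.60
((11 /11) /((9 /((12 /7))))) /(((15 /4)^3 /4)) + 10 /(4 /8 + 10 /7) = 368524 /70875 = 5.20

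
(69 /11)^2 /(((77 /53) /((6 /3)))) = 504666 /9317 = 54.17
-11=-11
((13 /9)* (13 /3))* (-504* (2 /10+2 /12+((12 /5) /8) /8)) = -114751 /90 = -1275.01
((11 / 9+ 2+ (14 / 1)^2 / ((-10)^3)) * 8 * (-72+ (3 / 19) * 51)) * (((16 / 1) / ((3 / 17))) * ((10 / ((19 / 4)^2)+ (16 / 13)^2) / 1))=-7964576851968 / 28979275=-274836.99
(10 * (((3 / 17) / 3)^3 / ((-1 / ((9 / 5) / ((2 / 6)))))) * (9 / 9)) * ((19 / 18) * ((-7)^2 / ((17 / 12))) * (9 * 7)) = -2111508 / 83521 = -25.28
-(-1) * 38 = 38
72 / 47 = 1.53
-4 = -4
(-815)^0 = 1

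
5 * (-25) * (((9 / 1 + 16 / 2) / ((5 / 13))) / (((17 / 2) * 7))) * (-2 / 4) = 325 / 7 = 46.43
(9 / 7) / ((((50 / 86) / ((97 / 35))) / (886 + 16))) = 33860178 / 6125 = 5528.19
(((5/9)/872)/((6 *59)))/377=5/1047378384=0.00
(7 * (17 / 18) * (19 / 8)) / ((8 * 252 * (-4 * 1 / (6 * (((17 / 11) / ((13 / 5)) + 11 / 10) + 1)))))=-1244519 / 39536640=-0.03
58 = 58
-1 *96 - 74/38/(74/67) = -3715/38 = -97.76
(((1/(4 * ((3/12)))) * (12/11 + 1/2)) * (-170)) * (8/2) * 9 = -107100/11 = -9736.36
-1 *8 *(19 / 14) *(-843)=64068 / 7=9152.57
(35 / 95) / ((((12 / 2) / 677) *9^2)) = 4739 / 9234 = 0.51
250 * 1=250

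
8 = 8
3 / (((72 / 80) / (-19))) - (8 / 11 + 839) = -29801 / 33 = -903.06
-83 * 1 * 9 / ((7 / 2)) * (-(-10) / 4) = -3735 / 7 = -533.57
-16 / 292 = -4 / 73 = -0.05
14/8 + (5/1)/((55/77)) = 35/4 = 8.75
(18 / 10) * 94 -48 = 606 / 5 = 121.20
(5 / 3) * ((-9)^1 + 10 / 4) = -65 / 6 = -10.83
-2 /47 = -0.04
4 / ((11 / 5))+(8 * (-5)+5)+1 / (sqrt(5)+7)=-1453 / 44 - sqrt(5) / 44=-33.07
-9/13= -0.69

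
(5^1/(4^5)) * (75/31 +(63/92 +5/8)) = 106355/5840896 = 0.02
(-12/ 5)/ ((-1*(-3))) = -4/ 5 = -0.80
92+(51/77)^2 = 548069/5929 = 92.44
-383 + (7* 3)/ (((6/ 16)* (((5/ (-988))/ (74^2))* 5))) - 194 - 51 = -302991828/ 25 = -12119673.12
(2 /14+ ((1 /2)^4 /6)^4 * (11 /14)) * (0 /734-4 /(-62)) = 169869323 /18430820352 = 0.01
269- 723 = -454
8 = 8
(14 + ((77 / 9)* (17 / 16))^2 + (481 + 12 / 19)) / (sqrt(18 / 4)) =227827051* sqrt(2) / 1181952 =272.60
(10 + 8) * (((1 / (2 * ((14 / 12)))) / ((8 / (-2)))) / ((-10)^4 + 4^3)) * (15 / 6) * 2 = -135 / 140896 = -0.00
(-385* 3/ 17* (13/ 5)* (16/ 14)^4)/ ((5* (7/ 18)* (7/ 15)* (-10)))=47443968/ 1428595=33.21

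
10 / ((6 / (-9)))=-15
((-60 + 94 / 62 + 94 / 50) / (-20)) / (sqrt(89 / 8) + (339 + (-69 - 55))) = 3772648 / 286526025 - 21934 *sqrt(178) / 1432630125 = 0.01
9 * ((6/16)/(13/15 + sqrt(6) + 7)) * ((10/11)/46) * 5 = 597375/12724888 -151875 * sqrt(6)/25449776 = 0.03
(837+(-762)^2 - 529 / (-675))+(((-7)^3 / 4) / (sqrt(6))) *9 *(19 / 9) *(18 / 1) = 392500204 / 675 - 19551 *sqrt(6) / 4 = 569509.29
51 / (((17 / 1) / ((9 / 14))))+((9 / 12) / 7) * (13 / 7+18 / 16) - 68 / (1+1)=-49787 / 1568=-31.75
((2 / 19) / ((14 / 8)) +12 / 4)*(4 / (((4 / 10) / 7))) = 4070 / 19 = 214.21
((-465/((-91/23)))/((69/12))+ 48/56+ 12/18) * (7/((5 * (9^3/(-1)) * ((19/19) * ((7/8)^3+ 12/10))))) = -3069952/136099197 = -0.02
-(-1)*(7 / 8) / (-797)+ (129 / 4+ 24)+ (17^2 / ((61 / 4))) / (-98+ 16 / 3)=3029878013 / 54062104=56.04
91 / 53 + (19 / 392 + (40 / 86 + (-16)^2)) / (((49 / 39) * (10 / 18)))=80811325699 / 218875160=369.21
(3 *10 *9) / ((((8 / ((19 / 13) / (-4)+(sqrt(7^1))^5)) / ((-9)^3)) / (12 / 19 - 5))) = -8168445 / 208+400253805 *sqrt(7) / 76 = 13894571.12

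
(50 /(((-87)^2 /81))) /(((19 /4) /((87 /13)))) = 0.75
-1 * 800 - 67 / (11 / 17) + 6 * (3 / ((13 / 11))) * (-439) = -1085349 / 143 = -7589.85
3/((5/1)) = 3/5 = 0.60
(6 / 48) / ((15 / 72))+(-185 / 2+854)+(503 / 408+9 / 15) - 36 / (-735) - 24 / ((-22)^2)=9239882623 / 12095160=763.93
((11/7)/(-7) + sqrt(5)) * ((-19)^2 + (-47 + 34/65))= -224884/3185 + 20444 * sqrt(5)/65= 632.69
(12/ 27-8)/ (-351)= 68/ 3159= 0.02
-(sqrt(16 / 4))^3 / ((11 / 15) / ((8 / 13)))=-960 / 143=-6.71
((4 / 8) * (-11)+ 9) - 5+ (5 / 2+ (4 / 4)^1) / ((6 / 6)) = 2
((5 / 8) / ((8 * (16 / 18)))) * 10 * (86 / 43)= 225 / 128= 1.76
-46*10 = -460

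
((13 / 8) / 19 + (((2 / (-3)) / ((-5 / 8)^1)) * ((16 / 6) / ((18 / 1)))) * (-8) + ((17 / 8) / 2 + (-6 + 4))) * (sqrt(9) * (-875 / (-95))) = -9119005 / 155952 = -58.47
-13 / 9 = -1.44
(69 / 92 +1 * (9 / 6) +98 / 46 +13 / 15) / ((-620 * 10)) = -7241 / 8556000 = -0.00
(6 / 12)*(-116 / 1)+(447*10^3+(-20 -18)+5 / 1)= 446909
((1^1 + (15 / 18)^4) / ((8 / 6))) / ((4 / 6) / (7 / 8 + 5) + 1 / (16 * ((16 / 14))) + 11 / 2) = 180574 / 920691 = 0.20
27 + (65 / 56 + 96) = 6953 / 56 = 124.16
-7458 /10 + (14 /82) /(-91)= -1987562 /2665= -745.80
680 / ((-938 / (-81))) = 58.72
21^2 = 441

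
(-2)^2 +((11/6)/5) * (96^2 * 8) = 135188/5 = 27037.60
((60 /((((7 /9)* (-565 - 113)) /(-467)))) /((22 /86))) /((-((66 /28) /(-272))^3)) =1584083663912960 /4963299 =319159426.81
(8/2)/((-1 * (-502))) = 2/251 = 0.01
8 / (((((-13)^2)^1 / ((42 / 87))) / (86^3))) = 71238272 / 4901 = 14535.46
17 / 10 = 1.70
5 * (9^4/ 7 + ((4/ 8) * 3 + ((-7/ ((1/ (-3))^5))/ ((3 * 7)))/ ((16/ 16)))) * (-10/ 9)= -118975/ 21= -5665.48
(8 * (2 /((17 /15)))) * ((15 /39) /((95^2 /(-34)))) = -96 /4693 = -0.02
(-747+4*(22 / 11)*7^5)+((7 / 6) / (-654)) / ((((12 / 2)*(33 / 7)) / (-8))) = 12985684420 / 97119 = 133709.00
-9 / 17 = -0.53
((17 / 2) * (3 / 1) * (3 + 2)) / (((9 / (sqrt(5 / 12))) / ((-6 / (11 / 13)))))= -1105 * sqrt(15) / 66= -64.84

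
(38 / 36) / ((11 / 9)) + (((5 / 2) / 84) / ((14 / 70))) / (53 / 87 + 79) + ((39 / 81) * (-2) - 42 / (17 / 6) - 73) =-172174344635 / 1958284944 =-87.92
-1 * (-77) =77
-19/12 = -1.58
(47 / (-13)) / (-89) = 47 / 1157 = 0.04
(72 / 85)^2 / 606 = 864 / 729725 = 0.00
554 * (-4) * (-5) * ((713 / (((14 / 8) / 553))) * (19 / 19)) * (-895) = -2234289312800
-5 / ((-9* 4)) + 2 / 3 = 29 / 36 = 0.81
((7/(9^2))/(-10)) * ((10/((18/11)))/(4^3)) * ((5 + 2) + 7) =-539/46656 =-0.01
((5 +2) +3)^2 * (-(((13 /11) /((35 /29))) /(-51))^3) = 214330532 /302797794915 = 0.00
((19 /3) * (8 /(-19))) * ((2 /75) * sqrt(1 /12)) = -8 * sqrt(3) /675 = -0.02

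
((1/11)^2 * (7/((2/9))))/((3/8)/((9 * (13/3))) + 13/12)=9828/41261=0.24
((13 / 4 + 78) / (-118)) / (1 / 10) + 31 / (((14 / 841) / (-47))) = -144601141 / 1652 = -87530.96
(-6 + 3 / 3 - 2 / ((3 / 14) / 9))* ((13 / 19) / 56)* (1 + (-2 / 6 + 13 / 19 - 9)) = 126113 / 15162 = 8.32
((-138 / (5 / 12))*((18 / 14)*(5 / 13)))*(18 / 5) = -268272 / 455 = -589.61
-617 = -617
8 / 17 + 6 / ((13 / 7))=818 / 221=3.70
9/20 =0.45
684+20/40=1369/2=684.50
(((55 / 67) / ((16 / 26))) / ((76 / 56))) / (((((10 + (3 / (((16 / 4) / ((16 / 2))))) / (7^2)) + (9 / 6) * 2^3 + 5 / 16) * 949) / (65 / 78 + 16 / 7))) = 64190 / 445780413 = 0.00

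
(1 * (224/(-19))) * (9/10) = -1008/95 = -10.61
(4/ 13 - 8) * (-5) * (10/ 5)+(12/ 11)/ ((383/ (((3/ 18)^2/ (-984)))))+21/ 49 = 87542466173/ 1131746616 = 77.35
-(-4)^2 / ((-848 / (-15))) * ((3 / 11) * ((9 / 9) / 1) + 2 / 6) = -100 / 583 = -0.17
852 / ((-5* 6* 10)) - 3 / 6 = -167 / 50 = -3.34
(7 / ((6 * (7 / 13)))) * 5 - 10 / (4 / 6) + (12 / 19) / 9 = -467 / 114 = -4.10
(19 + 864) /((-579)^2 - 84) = 883 /335157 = 0.00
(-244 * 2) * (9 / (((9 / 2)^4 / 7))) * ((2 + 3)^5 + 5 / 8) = -56944720 / 243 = -234340.41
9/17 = 0.53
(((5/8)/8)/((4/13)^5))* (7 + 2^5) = 72402135/65536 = 1104.77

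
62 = 62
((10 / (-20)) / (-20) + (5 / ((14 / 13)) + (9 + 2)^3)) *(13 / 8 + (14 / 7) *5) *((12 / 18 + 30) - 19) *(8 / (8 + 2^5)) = 11593597 / 320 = 36229.99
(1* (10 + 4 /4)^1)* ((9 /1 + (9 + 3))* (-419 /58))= -96789 /58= -1668.78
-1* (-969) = 969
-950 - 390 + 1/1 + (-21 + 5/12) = -16315/12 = -1359.58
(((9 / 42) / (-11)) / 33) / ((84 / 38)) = -19 / 71148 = -0.00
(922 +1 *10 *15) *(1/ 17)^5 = 1072/ 1419857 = 0.00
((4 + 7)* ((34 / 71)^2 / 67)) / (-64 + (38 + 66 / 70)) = -445060 / 296204119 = -0.00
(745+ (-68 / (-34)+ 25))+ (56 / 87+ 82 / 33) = 247266 / 319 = 775.13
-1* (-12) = 12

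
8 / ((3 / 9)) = 24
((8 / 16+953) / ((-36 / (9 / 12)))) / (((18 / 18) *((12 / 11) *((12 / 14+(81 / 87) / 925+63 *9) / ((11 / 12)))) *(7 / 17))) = -105226400675 / 1474047092736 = -0.07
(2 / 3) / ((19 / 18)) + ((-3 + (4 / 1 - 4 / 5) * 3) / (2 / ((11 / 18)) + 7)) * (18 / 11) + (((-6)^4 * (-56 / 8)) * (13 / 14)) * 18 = -1627751454 / 10735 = -151630.32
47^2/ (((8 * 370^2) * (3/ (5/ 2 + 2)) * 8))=6627/ 17523200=0.00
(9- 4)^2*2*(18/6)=150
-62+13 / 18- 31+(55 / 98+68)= -10459 / 441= -23.72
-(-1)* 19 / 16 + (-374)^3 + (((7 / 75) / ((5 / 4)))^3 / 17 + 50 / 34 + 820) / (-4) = -750376472959072183 / 14343750000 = -52313828.18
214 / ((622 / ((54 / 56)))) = 2889 / 8708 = 0.33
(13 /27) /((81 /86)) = 1118 /2187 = 0.51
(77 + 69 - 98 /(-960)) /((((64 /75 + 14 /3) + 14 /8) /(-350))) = -61362875 /8724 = -7033.80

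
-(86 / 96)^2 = -1849 / 2304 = -0.80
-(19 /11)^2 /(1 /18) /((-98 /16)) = 51984 /5929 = 8.77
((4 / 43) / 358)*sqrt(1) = 2 / 7697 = 0.00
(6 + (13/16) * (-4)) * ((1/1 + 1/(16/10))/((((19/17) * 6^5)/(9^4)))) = 65637/19456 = 3.37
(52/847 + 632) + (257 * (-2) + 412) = 448962/847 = 530.06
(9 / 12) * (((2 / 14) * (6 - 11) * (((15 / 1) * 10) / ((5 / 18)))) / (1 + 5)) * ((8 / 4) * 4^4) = -172800 / 7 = -24685.71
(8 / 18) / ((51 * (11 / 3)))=4 / 1683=0.00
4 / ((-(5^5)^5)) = -4 / 298023223876953125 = -0.00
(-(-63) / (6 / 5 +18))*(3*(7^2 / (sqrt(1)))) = 15435 / 32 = 482.34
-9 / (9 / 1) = -1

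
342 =342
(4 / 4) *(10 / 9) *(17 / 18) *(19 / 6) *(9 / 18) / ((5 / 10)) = 1615 / 486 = 3.32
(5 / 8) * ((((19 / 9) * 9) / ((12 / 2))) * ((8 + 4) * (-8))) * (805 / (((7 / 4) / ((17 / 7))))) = -1485800 / 7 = -212257.14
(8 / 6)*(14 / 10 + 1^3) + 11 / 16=311 / 80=3.89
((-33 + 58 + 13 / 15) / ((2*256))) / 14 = 97 / 26880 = 0.00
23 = 23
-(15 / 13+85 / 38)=-1675 / 494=-3.39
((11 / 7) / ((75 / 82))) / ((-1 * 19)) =-902 / 9975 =-0.09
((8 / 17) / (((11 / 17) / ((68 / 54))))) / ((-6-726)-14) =-136 / 110781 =-0.00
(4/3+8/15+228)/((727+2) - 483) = 1724/1845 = 0.93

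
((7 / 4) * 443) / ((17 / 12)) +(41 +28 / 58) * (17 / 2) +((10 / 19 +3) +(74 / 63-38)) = 1022726503 / 1180242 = 866.54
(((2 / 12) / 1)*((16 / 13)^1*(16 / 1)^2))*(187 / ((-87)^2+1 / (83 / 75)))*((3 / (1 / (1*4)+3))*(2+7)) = 190722048 / 17697173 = 10.78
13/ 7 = 1.86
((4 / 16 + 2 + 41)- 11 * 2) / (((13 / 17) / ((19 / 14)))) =27455 / 728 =37.71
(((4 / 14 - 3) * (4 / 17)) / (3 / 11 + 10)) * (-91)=10868 / 1921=5.66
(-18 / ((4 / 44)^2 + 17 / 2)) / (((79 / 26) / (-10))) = 1132560 / 162661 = 6.96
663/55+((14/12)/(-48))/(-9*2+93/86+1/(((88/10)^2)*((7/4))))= 23524193321/1951246440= 12.06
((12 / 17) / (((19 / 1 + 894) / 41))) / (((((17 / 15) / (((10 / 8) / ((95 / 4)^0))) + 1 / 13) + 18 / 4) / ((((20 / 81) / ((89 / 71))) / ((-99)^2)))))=151372000 / 1302933261647853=0.00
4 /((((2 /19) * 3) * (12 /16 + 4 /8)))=152 /15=10.13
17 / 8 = 2.12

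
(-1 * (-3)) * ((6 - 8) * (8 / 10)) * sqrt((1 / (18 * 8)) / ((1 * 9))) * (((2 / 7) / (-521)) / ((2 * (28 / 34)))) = 17 / 382935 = 0.00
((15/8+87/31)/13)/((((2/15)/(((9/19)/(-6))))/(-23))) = 1201635/245024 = 4.90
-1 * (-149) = 149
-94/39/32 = -47/624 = -0.08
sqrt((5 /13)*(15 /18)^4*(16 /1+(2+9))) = 25*sqrt(195) /156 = 2.24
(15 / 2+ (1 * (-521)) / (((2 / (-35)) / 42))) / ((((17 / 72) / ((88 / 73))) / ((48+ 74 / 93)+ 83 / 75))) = 18767290154976 / 192355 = 97565907.59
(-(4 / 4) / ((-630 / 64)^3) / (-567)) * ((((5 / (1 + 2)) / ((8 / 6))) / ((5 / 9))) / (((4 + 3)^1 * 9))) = -0.00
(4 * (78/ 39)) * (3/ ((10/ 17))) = 204/ 5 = 40.80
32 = 32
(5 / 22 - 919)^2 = 408565369 / 484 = 844143.32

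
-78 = -78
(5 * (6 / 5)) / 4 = 3 / 2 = 1.50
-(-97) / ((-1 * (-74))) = 97 / 74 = 1.31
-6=-6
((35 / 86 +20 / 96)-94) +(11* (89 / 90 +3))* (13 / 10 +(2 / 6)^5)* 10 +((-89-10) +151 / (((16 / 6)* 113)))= 40416613049 / 106266330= 380.33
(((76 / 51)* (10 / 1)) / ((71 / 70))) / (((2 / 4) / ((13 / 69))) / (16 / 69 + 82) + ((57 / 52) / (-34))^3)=455.72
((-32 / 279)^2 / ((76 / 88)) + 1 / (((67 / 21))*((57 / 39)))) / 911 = 22759969 / 90272441223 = 0.00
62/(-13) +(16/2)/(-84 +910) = -25554/5369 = -4.76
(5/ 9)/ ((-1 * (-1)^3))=5/ 9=0.56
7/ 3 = 2.33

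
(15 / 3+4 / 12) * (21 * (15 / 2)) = 840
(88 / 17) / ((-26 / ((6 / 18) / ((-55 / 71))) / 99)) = 9372 / 1105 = 8.48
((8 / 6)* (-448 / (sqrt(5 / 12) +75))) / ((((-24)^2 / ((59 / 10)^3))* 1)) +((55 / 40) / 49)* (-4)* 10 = -196573369 / 49608825 +1437653* sqrt(15) / 227795625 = -3.94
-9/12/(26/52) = -3/2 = -1.50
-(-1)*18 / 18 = 1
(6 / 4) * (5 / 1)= 15 / 2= 7.50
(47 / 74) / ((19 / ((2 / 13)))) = 47 / 9139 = 0.01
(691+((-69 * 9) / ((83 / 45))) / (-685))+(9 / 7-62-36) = 47342483 / 79597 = 594.78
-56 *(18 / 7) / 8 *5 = -90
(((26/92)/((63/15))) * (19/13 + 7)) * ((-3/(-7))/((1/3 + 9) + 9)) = 15/1127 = 0.01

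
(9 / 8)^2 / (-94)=-81 / 6016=-0.01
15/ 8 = 1.88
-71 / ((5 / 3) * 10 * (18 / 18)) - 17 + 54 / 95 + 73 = 49693 / 950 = 52.31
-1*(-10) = 10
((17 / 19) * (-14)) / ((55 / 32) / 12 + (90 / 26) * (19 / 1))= -9984 / 52535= -0.19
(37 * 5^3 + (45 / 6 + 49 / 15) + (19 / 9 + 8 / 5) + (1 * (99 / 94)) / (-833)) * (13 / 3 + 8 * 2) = 498602197964 / 5285385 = 94336.02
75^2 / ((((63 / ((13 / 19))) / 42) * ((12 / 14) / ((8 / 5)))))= 91000 / 19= 4789.47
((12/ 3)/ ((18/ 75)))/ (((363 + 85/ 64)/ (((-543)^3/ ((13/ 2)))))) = -341553081600/ 303121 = -1126787.92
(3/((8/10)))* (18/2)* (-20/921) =-225/307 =-0.73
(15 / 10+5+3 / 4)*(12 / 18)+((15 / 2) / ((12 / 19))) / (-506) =58411 / 12144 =4.81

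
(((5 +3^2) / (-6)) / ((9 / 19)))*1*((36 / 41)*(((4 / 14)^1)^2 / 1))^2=-14592 / 576583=-0.03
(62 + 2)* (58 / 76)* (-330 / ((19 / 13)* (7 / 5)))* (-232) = 4618099200 / 2527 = 1827502.65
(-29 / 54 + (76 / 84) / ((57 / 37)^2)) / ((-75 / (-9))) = -373 / 19950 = -0.02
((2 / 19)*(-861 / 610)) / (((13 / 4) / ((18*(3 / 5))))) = -185976 / 376675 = -0.49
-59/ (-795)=59/ 795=0.07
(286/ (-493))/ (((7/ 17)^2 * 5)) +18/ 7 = 13408/ 7105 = 1.89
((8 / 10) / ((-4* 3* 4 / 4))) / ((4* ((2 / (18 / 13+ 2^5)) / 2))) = -217 / 390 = -0.56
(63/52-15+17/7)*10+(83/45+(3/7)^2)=-6396353/57330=-111.57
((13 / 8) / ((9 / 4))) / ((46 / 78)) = 169 / 138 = 1.22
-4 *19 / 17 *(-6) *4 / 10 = 912 / 85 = 10.73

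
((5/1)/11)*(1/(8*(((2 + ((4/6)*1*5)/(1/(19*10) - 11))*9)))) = 10445/2807376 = 0.00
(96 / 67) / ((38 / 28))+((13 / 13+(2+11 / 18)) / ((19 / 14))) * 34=1048586 / 11457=91.52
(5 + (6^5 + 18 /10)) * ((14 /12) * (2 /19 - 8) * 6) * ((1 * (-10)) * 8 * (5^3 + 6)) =85641931200 /19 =4507470063.16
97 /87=1.11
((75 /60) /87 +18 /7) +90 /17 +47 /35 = 1909667 /207060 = 9.22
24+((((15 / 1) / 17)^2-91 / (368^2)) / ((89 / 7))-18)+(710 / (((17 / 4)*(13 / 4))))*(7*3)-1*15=48475343153543 / 45282129152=1070.52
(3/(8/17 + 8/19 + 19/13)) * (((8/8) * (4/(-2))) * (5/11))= -125970/108691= -1.16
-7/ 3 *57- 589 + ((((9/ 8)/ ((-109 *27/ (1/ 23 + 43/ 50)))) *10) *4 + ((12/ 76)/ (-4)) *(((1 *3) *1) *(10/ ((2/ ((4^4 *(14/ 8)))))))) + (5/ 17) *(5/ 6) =-11988898766/ 12146415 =-987.03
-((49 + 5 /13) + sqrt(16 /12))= -642 /13 - 2* sqrt(3) /3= -50.54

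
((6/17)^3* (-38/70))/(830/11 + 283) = -45144/678018565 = -0.00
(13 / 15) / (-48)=-13 / 720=-0.02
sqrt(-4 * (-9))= 6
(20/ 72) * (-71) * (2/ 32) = -355/ 288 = -1.23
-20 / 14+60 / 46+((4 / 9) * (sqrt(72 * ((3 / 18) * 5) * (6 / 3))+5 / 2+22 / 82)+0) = 65714 / 59409+8 * sqrt(30) / 9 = 5.97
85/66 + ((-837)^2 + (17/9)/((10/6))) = 231188569/330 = 700571.42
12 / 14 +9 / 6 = 33 / 14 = 2.36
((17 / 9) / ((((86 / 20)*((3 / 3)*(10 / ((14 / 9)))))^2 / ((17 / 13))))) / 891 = 56644 / 15612968943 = 0.00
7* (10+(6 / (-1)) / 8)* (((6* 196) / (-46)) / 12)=-12691 / 92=-137.95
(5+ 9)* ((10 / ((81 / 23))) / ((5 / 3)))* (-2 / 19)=-1288 / 513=-2.51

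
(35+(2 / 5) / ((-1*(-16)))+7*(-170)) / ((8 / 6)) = -138597 / 160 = -866.23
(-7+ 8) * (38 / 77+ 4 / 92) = 951 / 1771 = 0.54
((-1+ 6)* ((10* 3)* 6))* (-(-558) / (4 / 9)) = 1129950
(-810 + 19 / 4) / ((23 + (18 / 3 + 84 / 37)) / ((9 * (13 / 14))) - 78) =10.84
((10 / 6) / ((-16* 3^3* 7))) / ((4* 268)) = -5 / 9725184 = -0.00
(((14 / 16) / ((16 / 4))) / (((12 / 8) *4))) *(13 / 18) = 91 / 3456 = 0.03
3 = 3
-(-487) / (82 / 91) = 540.45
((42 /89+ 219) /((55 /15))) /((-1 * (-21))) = 19533 /6853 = 2.85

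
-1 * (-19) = 19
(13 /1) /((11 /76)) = 988 /11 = 89.82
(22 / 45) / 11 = 2 / 45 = 0.04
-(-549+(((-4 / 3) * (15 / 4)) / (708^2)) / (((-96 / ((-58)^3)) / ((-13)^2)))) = 3322935937 / 6015168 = 552.43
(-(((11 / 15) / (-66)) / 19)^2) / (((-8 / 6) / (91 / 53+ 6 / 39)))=0.00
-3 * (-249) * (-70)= -52290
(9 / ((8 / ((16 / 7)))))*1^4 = 2.57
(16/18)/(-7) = -8/63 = -0.13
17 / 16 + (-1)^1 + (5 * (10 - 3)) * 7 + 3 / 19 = 74547 / 304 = 245.22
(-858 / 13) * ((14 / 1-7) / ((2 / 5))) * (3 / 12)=-1155 / 4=-288.75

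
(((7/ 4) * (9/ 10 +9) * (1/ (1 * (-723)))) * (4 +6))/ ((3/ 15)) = -1155/ 964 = -1.20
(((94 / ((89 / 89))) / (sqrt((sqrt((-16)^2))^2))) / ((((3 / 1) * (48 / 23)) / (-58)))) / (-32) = 31349 / 18432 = 1.70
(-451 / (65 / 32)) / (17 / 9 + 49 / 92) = -11949696 / 130325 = -91.69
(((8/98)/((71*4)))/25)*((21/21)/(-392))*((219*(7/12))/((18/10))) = -73/35068320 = -0.00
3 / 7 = 0.43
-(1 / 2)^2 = -1 / 4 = -0.25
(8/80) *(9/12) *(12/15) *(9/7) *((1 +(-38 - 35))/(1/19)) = -18468/175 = -105.53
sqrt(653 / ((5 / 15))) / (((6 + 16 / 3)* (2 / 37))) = 111* sqrt(1959) / 68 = 72.25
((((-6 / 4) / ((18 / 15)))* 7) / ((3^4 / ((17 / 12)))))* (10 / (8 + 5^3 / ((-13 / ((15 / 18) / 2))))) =-5525 / 14418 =-0.38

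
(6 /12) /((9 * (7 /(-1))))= -1 /126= -0.01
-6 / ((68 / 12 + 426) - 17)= -9 / 622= -0.01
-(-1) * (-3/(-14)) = 3/14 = 0.21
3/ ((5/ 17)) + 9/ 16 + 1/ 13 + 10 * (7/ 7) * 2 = 32073/ 1040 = 30.84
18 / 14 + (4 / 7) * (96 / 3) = 19.57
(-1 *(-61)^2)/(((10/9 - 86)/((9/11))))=35.86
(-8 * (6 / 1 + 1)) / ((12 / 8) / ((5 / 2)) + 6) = -280 / 33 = -8.48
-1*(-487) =487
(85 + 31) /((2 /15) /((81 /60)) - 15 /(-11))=103356 /1303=79.32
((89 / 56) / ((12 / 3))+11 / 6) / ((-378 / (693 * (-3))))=16489 / 1344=12.27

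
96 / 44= 24 / 11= 2.18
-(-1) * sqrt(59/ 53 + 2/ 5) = sqrt(106265)/ 265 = 1.23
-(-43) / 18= 43 / 18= 2.39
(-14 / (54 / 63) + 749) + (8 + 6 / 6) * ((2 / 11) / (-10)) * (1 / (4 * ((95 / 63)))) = 45936499 / 62700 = 732.64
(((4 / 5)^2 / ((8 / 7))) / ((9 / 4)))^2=3136 / 50625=0.06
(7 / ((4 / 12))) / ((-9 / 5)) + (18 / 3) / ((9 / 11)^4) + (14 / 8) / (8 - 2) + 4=105223 / 17496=6.01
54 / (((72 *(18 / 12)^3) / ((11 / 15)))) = 0.16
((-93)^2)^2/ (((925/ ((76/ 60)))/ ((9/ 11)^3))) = 345375613017/ 6155875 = 56105.04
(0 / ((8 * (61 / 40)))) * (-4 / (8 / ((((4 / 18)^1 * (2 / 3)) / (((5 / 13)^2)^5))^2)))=0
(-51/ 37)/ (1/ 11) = -561/ 37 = -15.16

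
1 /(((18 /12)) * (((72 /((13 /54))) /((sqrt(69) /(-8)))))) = -13 * sqrt(69) /46656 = -0.00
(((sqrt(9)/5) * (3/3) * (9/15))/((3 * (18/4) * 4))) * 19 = 19/150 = 0.13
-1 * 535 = -535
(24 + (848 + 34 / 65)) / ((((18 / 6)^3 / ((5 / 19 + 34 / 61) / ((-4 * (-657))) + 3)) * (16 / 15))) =86380214333 / 950305824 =90.90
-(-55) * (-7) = -385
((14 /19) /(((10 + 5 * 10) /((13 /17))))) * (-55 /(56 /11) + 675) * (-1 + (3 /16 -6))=-10541063 /248064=-42.49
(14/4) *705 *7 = 34545/2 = 17272.50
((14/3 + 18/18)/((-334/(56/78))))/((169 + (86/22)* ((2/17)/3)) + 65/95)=-60401/842176491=-0.00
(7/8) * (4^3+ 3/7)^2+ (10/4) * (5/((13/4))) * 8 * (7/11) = 29243143/8008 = 3651.74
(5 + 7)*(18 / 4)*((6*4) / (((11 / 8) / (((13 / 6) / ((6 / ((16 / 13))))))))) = 4608 / 11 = 418.91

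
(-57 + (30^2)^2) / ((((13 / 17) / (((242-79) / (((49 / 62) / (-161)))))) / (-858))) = 211229437820148 / 7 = 30175633974306.86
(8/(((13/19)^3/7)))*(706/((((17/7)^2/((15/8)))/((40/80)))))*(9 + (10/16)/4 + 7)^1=6440379077055/20317856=316981.23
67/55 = 1.22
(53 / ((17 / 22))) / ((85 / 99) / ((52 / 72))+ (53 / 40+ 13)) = 6669520 / 1508563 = 4.42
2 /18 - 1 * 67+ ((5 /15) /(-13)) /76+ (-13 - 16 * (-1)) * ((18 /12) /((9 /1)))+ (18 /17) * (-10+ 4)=-10995997 /151164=-72.74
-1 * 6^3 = -216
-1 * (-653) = 653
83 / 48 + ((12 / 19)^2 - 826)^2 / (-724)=-939.73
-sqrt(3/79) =-sqrt(237)/79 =-0.19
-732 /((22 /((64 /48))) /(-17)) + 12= 8428 /11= 766.18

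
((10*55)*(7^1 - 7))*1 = 0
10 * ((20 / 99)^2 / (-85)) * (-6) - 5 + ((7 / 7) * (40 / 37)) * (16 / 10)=-6661019 / 2054943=-3.24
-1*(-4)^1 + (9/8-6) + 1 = 1/8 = 0.12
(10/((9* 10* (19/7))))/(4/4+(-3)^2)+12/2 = 10267/1710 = 6.00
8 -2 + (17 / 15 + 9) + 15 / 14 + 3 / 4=7541 / 420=17.95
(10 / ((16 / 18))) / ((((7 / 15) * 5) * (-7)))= -135 / 196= -0.69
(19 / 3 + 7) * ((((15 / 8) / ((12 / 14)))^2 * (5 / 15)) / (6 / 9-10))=-875 / 384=-2.28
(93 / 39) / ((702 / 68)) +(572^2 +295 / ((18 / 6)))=1493390341 / 4563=327282.56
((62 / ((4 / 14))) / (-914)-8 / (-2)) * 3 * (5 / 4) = 51585 / 3656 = 14.11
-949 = -949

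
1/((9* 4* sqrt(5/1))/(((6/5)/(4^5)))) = sqrt(5)/153600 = 0.00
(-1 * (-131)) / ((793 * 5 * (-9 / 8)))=-1048 / 35685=-0.03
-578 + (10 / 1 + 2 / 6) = -1703 / 3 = -567.67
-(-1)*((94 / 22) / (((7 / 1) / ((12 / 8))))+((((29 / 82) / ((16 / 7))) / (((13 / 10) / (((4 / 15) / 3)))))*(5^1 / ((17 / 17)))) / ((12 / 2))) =8194679 / 8864856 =0.92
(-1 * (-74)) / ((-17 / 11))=-814 / 17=-47.88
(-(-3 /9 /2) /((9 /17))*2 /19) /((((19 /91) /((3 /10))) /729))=34.71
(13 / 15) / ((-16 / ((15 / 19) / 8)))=-13 / 2432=-0.01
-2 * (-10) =20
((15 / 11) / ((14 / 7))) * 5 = 75 / 22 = 3.41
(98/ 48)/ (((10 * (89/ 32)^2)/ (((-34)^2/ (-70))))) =-258944/ 594075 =-0.44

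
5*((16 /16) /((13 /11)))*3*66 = 10890 /13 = 837.69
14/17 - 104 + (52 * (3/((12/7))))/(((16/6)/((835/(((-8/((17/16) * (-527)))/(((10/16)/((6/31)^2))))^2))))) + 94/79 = 189107928132784439041367/4866869035008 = 38856177713.54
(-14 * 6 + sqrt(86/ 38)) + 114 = 31.50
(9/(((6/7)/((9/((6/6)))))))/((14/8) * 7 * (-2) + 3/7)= -1323/337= -3.93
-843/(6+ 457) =-843/463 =-1.82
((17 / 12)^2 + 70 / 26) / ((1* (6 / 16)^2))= 35188 / 1053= 33.42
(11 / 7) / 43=11 / 301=0.04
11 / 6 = 1.83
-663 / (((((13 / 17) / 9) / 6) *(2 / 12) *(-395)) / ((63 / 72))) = 491589 / 790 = 622.26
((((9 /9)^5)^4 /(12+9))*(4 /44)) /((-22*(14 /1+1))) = -1 /76230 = -0.00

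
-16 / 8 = -2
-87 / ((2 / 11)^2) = -10527 / 4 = -2631.75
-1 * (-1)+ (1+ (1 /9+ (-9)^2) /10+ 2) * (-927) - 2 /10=-51496 /5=-10299.20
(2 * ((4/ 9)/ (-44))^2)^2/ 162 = 2/ 7780827681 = 0.00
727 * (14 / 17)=10178 / 17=598.71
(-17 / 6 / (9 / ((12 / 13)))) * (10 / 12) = -85 / 351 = -0.24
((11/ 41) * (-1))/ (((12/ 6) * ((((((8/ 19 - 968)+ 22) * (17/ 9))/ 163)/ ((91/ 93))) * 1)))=715407/ 59721748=0.01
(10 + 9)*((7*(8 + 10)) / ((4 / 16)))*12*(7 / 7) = 114912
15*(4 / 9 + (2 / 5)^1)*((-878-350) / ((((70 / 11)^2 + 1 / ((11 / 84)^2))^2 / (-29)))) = 2476627637 / 53604726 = 46.20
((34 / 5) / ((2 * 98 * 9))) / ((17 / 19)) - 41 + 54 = 13.00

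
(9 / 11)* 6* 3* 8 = 1296 / 11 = 117.82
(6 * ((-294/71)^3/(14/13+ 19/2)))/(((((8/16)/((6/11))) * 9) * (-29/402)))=2124865177344/31397742475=67.68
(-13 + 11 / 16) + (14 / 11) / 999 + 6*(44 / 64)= -1439335 / 175824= -8.19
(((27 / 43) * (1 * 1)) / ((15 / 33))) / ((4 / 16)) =1188 / 215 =5.53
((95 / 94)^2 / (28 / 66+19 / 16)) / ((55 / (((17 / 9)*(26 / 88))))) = 398905 / 62035347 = 0.01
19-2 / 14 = 18.86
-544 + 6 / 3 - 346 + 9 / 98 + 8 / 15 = -1304441 / 1470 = -887.37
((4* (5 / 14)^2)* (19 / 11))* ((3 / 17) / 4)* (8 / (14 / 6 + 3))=4275 / 73304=0.06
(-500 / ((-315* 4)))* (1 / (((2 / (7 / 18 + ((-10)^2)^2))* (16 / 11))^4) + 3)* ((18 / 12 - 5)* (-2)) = 384298177905106390061389225 / 990677827584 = 387914382662936.49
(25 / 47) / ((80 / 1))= 5 / 752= 0.01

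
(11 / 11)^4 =1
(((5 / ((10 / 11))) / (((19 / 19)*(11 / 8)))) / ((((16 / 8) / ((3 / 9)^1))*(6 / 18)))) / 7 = 2 / 7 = 0.29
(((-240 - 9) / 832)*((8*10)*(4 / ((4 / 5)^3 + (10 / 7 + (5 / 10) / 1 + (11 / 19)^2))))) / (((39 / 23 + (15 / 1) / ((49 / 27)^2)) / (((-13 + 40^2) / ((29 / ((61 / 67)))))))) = -233597857252729375 / 849316980467332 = -275.04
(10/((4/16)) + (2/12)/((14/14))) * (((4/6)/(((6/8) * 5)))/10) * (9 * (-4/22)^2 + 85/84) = 0.94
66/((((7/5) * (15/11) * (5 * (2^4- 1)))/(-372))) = -30008/175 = -171.47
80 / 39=2.05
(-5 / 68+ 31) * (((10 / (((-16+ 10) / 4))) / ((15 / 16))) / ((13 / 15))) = -56080 / 221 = -253.76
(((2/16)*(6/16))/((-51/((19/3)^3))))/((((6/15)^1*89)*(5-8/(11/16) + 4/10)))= 1886225/1793522304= 0.00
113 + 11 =124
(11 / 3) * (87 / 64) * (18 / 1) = 2871 / 32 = 89.72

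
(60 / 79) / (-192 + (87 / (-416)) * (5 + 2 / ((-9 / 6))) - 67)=-8320 / 2845659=-0.00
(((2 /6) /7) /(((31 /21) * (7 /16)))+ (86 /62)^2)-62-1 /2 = -813997 /13454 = -60.50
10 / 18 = 5 / 9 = 0.56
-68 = -68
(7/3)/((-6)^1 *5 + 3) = -7/81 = -0.09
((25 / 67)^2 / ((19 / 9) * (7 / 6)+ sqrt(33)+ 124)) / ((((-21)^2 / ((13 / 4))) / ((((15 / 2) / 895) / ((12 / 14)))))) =166456875 / 2094150220674568- 658125 * sqrt(33) / 1047075110337284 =0.00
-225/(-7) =225/7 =32.14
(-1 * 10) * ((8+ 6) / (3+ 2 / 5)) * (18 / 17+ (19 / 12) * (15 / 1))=-295225 / 289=-1021.54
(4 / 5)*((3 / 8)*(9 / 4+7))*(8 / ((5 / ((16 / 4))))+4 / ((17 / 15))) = 23421 / 850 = 27.55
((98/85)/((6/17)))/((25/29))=1421/375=3.79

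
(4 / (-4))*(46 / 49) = -46 / 49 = -0.94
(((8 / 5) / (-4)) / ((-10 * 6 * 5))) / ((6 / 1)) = 1 / 4500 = 0.00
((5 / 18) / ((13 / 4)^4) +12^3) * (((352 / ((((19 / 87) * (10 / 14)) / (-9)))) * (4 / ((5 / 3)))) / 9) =-126957679321088 / 13566475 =-9358192.11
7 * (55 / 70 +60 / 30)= 39 / 2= 19.50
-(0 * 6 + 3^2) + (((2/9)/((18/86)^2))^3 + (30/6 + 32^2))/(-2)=-456200156375/774840978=-588.77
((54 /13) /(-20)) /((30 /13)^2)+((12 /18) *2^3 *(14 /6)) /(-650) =-6803 /117000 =-0.06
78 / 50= 39 / 25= 1.56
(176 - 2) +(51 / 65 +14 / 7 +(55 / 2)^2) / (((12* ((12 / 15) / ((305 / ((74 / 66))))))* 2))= 672818727 / 61568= 10928.06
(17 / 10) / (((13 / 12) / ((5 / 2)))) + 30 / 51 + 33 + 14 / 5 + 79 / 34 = 94223 / 2210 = 42.63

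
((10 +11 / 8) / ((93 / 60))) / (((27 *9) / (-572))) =-17.27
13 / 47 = 0.28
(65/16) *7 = 455/16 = 28.44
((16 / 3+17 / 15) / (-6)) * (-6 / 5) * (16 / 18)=776 / 675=1.15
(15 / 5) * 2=6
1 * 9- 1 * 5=4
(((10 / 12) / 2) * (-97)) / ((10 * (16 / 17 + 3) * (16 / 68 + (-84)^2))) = -28033 / 192889248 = -0.00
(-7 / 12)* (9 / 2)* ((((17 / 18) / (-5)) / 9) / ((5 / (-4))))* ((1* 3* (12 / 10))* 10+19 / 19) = -4403 / 2700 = -1.63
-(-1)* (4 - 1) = 3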